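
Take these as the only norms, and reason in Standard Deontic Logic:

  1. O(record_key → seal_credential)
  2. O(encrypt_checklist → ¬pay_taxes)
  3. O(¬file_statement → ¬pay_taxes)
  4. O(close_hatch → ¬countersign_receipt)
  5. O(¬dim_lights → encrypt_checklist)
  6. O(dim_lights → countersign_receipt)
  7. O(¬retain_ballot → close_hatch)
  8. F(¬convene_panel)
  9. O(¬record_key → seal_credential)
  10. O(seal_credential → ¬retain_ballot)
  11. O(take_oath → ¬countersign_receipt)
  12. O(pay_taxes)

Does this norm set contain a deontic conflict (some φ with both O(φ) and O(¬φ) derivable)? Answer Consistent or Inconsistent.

By case analysis on ¬record_key: premise 9 gives O(¬record_key → seal_credential) and premise 1 gives O(record_key → seal_credential), so O(seal_credential) either way.
From O(seal_credential) and premise 10, O(seal_credential → ¬retain_ballot), we obtain O(¬retain_ballot).
From O(¬retain_ballot) and premise 7, O(¬retain_ballot → close_hatch), we obtain O(close_hatch).
Applying K to premise 4 (O(close_hatch → ¬countersign_receipt)) and O(close_hatch) yields O(¬countersign_receipt).
The contrapositive of premise 6 (O(dim_lights → countersign_receipt)) is O(¬countersign_receipt → ¬dim_lights), and O(¬countersign_receipt) is already established, so O(¬dim_lights).
Applying K to premise 5 (O(¬dim_lights → encrypt_checklist)) and O(¬dim_lights) yields O(encrypt_checklist).
Premise 2 is O(encrypt_checklist → ¬pay_taxes); since O(encrypt_checklist), deontic closure gives O(¬pay_taxes).
However, premise 12 gives O(pay_taxes).
We now have both O(¬pay_taxes) and O(pay_taxes) — pay_taxes is simultaneously obligatory and forbidden, violating the D-axiom.

Inconsistent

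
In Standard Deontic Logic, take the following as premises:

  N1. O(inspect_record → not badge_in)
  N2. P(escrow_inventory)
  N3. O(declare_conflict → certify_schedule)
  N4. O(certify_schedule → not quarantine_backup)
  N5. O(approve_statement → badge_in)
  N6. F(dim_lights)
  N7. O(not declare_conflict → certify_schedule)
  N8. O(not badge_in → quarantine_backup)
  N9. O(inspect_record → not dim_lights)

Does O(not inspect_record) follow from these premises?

Premises 7 and 3 cover both cases: O(not declare_conflict → certify_schedule) and O(declare_conflict → certify_schedule). Since not declare_conflict ∨ declare_conflict is a tautology, O(certify_schedule) follows.
With premise 4, O(certify_schedule → not quarantine_backup), the K-axiom yields O(not quarantine_backup).
The contrapositive of premise 8 (O(not badge_in → quarantine_backup)) is O(not quarantine_backup → badge_in), and O(not quarantine_backup) is already established, so O(badge_in).
Premise 1, O(inspect_record → not badge_in), contraposes to O(badge_in → not inspect_record); with O(badge_in) we get O(not inspect_record).
Premises 2, 5, 6, 9 do not contribute to this derivation.
So O(not inspect_record) follows.

Yes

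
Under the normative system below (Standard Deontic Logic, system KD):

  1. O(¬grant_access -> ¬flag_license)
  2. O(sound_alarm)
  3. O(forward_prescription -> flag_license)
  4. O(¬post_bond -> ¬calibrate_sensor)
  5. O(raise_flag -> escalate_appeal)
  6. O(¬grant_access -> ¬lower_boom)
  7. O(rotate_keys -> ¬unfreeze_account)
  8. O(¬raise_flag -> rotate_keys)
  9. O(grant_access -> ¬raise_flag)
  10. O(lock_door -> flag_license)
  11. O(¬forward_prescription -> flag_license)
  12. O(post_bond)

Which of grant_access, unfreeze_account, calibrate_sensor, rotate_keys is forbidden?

unfreeze_account

Premises 11 and 3 are O(¬forward_prescription -> flag_license) and O(forward_prescription -> flag_license); every ideal world satisfies ¬forward_prescription or forward_prescription, so in either case flag_license holds — hence O(flag_license).
The contrapositive of premise 1 (O(¬grant_access -> ¬flag_license)) is O(flag_license -> grant_access), and O(flag_license) is already established, so O(grant_access).
From O(grant_access) and premise 9, O(grant_access -> ¬raise_flag), we obtain O(¬raise_flag).
Premise 8 is O(¬raise_flag -> rotate_keys); since O(¬raise_flag), deontic closure gives O(rotate_keys).
From O(rotate_keys) and premise 7, O(rotate_keys -> ¬unfreeze_account), we obtain O(¬unfreeze_account).
So O(¬unfreeze_account) holds, i.e. unfreeze_account is forbidden. None of the other listed options is forbidden under the premises.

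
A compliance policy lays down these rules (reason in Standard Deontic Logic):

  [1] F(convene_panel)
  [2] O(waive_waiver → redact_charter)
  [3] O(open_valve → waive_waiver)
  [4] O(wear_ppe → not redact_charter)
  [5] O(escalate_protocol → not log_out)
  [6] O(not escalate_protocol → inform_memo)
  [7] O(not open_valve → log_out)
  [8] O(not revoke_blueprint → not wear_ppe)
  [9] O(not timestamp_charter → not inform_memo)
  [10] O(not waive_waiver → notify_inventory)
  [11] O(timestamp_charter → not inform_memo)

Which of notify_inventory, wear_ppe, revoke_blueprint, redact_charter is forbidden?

Premises 9 and 11 are O(not timestamp_charter → not inform_memo) and O(timestamp_charter → not inform_memo); every ideal world satisfies not timestamp_charter or timestamp_charter, so in either case not inform_memo holds — hence O(not inform_memo).
Premise 6, O(not escalate_protocol → inform_memo), contraposes to O(not inform_memo → escalate_protocol); with O(not inform_memo) we get O(escalate_protocol).
Premise 5 is O(escalate_protocol → not log_out); since O(escalate_protocol), deontic closure gives O(not log_out).
Premise 7 is O(not open_valve → log_out); contrapositively O(not log_out → open_valve). Since O(not log_out) holds, K gives O(open_valve).
With premise 3, O(open_valve → waive_waiver), the K-axiom yields O(waive_waiver).
With premise 2, O(waive_waiver → redact_charter), the K-axiom yields O(redact_charter).
Premise 4 is O(wear_ppe → not redact_charter); contrapositively O(redact_charter → not wear_ppe). Since O(redact_charter) holds, K gives O(not wear_ppe).
So O(not wear_ppe) holds, i.e. wear_ppe is forbidden. None of the other listed options is forbidden under the premises.

wear_ppe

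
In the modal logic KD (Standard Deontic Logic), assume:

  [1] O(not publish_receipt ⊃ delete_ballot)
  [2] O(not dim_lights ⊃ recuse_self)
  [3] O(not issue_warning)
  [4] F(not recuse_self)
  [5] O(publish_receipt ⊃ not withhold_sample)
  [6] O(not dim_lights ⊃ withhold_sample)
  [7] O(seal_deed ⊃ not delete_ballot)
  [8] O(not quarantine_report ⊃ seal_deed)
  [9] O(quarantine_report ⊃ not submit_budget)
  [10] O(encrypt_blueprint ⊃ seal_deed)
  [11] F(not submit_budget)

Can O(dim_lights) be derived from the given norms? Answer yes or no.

Yes

Premise 11 is F(not submit_budget), i.e. O(submit_budget).
The contrapositive of premise 9 (O(quarantine_report ⊃ not submit_budget)) is O(submit_budget ⊃ not quarantine_report), and O(submit_budget) is already established, so O(not quarantine_report).
With premise 8, O(not quarantine_report ⊃ seal_deed), the K-axiom yields O(seal_deed).
Premise 7 is O(seal_deed ⊃ not delete_ballot); since O(seal_deed), deontic closure gives O(not delete_ballot).
Premise 1, O(not publish_receipt ⊃ delete_ballot), contraposes to O(not delete_ballot ⊃ publish_receipt); with O(not delete_ballot) we get O(publish_receipt).
With premise 5, O(publish_receipt ⊃ not withhold_sample), the K-axiom yields O(not withhold_sample).
Premise 6 is O(not dim_lights ⊃ withhold_sample); contrapositively O(not withhold_sample ⊃ dim_lights). Since O(not withhold_sample) holds, K gives O(dim_lights).
Premises 2, 3, 4, 10 do not contribute to this derivation.
So O(dim_lights) follows.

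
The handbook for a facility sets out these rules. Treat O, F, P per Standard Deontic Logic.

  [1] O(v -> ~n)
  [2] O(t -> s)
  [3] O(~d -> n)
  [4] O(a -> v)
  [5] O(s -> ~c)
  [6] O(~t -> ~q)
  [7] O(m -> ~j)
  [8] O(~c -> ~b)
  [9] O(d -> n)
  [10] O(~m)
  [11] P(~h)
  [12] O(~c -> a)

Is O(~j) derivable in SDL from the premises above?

No

Premise 7 is O(m -> ~j), but O(m) is not derivable from the premises, so it does not yield O(~j).
No other premise forces O(~j). An ideal world satisfying every premise can still have ~j false, so O(~j) is not derivable.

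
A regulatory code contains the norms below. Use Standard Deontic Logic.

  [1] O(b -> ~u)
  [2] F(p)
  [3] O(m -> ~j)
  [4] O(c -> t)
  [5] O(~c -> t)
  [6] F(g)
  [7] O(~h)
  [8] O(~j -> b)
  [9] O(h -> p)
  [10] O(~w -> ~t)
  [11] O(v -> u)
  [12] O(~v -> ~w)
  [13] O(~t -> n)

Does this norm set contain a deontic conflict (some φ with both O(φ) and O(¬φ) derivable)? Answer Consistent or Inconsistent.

Consistent

Premise 9 is O(h -> p), but O(h) is not derivable from the premises, so it does not yield O(p).
So O(p) is not derivable, and the apparent clash with O(~p) does not arise.
A world satisfying every obligation exists (e.g. b=false, c=false, g=false, h=false, j=true, m=false, n=false, p=false, t=true, u=true, v=true, w=true); no atom is both obligatory and forbidden, so the set is consistent.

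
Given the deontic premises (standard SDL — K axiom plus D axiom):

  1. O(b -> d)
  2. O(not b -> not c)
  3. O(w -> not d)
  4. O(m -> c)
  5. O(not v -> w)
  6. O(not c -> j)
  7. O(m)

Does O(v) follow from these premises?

Premise 7 states O(m) outright.
Premise 4 is O(m -> c); since O(m), deontic closure gives O(c).
Premise 2 is O(not b -> not c); contrapositively O(c -> b). Since O(c) holds, K gives O(b).
Applying K to premise 1 (O(b -> d)) and O(b) yields O(d).
Premise 3 is O(w -> not d); contrapositively O(d -> not w). Since O(d) holds, K gives O(not w).
The contrapositive of premise 5 (O(not v -> w)) is O(not w -> v), and O(not w) is already established, so O(v).
Premise 6 does not contribute to this derivation.
So O(v) follows.

Yes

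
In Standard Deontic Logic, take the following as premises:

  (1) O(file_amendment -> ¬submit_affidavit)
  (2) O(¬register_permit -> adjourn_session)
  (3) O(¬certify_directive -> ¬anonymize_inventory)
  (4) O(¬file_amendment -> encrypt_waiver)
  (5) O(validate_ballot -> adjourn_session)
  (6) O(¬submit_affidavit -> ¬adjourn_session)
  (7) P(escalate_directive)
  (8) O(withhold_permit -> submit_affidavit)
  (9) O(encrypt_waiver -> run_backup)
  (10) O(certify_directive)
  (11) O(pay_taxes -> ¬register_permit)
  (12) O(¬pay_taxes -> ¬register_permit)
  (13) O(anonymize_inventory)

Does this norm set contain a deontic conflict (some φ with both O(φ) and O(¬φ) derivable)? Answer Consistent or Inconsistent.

Consistent

Premise 3 is O(¬certify_directive -> ¬anonymize_inventory), but O(¬certify_directive) is not derivable from the premises, so it does not yield O(¬anonymize_inventory).
So O(¬anonymize_inventory) is not derivable, and the apparent clash with O(anonymize_inventory) does not arise.
A world satisfying every obligation exists (e.g. adjourn_session=true, anonymize_inventory=true, certify_directive=true, encrypt_waiver=true, escalate_directive=false, file_amendment=false, pay_taxes=false, register_permit=false, run_backup=true, submit_affidavit=true, validate_ballot=false, withhold_permit=false); no atom is both obligatory and forbidden, so the set is consistent.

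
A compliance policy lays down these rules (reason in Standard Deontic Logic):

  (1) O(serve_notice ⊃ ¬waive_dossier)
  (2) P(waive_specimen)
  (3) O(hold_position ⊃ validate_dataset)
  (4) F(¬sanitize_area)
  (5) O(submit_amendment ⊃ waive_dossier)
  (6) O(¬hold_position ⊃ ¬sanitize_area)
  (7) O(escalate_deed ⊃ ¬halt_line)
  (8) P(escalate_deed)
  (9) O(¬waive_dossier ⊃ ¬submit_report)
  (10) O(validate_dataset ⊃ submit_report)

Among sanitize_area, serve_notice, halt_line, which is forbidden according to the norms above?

serve_notice

Premise 4 is F(¬sanitize_area), i.e. O(sanitize_area).
Premise 6, O(¬hold_position ⊃ ¬sanitize_area), contraposes to O(sanitize_area ⊃ hold_position); with O(sanitize_area) we get O(hold_position).
From O(hold_position) and premise 3, O(hold_position ⊃ validate_dataset), we obtain O(validate_dataset).
From O(validate_dataset) and premise 10, O(validate_dataset ⊃ submit_report), we obtain O(submit_report).
Premise 9, O(¬waive_dossier ⊃ ¬submit_report), contraposes to O(submit_report ⊃ waive_dossier); with O(submit_report) we get O(waive_dossier).
Premise 1 is O(serve_notice ⊃ ¬waive_dossier); contrapositively O(waive_dossier ⊃ ¬serve_notice). Since O(waive_dossier) holds, K gives O(¬serve_notice).
So O(¬serve_notice) holds, i.e. serve_notice is forbidden. None of the other listed options is forbidden under the premises.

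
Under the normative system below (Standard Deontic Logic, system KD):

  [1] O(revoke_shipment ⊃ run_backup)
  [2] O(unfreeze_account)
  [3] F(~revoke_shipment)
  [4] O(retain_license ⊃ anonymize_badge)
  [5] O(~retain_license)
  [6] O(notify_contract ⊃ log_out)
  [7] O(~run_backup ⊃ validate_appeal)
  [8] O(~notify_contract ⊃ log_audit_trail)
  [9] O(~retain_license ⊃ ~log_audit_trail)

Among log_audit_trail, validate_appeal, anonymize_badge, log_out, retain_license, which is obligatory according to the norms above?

log_out

Premise 5 gives O(~retain_license).
With premise 9, O(~retain_license ⊃ ~log_audit_trail), the K-axiom yields O(~log_audit_trail).
The contrapositive of premise 8 (O(~notify_contract ⊃ log_audit_trail)) is O(~log_audit_trail ⊃ notify_contract), and O(~log_audit_trail) is already established, so O(notify_contract).
Premise 6 is O(notify_contract ⊃ log_out); since O(notify_contract), deontic closure gives O(log_out).
So O(log_out) holds — log_out is obligatory. None of the other listed options is made obligatory by any chain of premises.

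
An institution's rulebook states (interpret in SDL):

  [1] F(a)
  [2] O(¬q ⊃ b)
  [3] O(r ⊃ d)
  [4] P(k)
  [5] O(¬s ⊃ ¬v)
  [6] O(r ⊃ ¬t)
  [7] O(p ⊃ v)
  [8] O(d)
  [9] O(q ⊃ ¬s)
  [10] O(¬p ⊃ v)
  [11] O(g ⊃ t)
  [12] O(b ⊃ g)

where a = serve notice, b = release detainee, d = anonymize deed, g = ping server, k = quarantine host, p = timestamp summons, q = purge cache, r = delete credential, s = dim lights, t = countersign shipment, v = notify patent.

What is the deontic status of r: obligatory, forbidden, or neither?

Forbidden

Premises 10 and 7 cover both cases: O(¬p ⊃ v) and O(p ⊃ v). Since ¬p ∨ p is a tautology, O(v) follows.
Premise 5 is O(¬s ⊃ ¬v); contrapositively O(v ⊃ s). Since O(v) holds, K gives O(s).
Premise 9 is O(q ⊃ ¬s); contrapositively O(s ⊃ ¬q). Since O(s) holds, K gives O(¬q).
With premise 2, O(¬q ⊃ b), the K-axiom yields O(b).
Applying K to premise 12 (O(b ⊃ g)) and O(b) yields O(g).
Applying K to premise 11 (O(g ⊃ t)) and O(g) yields O(t).
Premise 6 is O(r ⊃ ¬t); contrapositively O(t ⊃ ¬r). Since O(t) holds, K gives O(¬r).
Premises 1, 3, 4, 8 do not contribute to this derivation.
Thus O(¬r), which is F(r): r is forbidden.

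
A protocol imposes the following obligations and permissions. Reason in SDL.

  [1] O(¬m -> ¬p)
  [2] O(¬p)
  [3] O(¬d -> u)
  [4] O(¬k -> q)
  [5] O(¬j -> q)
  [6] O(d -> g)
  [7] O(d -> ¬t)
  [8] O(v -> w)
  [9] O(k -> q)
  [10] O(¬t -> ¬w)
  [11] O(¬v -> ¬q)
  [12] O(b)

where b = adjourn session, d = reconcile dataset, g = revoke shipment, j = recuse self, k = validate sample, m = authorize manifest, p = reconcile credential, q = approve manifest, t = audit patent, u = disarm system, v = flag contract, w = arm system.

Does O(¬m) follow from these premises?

No

Premise 1 is O(¬m -> ¬p); even if O(¬p) held, inferring O(¬m) would be affirming the consequent — invalid.
No other premise forces O(¬m). An ideal world satisfying every premise can still have ¬m false, so O(¬m) is not derivable.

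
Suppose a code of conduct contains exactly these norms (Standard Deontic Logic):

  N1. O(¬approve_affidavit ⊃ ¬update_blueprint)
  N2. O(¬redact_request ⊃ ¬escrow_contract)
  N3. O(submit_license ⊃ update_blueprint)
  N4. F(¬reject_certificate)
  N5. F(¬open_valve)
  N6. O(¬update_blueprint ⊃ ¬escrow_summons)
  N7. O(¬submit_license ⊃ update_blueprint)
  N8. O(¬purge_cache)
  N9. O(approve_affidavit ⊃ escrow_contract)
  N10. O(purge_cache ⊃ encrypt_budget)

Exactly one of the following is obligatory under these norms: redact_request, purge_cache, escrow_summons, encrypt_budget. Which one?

By case analysis on ¬submit_license: premise 7 gives O(¬submit_license ⊃ update_blueprint) and premise 3 gives O(submit_license ⊃ update_blueprint), so O(update_blueprint) either way.
The contrapositive of premise 1 (O(¬approve_affidavit ⊃ ¬update_blueprint)) is O(update_blueprint ⊃ approve_affidavit), and O(update_blueprint) is already established, so O(approve_affidavit).
Applying K to premise 9 (O(approve_affidavit ⊃ escrow_contract)) and O(approve_affidavit) yields O(escrow_contract).
Premise 2 is O(¬redact_request ⊃ ¬escrow_contract); contrapositively O(escrow_contract ⊃ redact_request). Since O(escrow_contract) holds, K gives O(redact_request).
So O(redact_request) holds — redact_request is obligatory. None of the other listed options is made obligatory by any chain of premises.

redact_request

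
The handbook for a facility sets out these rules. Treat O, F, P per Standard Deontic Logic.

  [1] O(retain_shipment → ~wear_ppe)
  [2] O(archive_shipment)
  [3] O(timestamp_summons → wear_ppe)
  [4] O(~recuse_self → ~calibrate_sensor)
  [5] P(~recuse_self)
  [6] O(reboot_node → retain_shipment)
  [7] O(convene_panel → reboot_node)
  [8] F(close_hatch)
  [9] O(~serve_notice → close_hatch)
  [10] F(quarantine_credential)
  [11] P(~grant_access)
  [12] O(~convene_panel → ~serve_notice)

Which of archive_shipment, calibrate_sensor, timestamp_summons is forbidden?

timestamp_summons

F(close_hatch) at premise 8 means O(~close_hatch).
Premise 9 is O(~serve_notice → close_hatch); contrapositively O(~close_hatch → serve_notice). Since O(~close_hatch) holds, K gives O(serve_notice).
Premise 12, O(~convene_panel → ~serve_notice), contraposes to O(serve_notice → convene_panel); with O(serve_notice) we get O(convene_panel).
Applying K to premise 7 (O(convene_panel → reboot_node)) and O(convene_panel) yields O(reboot_node).
From O(reboot_node) and premise 6, O(reboot_node → retain_shipment), we obtain O(retain_shipment).
Premise 1 is O(retain_shipment → ~wear_ppe); since O(retain_shipment), deontic closure gives O(~wear_ppe).
Premise 3, O(timestamp_summons → wear_ppe), contraposes to O(~wear_ppe → ~timestamp_summons); with O(~wear_ppe) we get O(~timestamp_summons).
So O(~timestamp_summons) holds, i.e. timestamp_summons is forbidden. None of the other listed options is forbidden under the premises.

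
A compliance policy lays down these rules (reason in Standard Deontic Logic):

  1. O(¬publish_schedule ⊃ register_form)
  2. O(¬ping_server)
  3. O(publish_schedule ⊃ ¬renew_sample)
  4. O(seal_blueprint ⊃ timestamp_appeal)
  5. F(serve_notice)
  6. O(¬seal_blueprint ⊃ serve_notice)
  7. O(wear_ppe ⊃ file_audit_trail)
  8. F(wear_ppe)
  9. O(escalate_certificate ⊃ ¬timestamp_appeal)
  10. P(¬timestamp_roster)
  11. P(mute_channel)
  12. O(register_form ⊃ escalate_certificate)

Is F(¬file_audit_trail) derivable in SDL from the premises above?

Premise 7 is O(wear_ppe ⊃ file_audit_trail), but O(wear_ppe) is not derivable from the premises, so it does not yield O(file_audit_trail).
No other premise forces O(file_audit_trail). An ideal world satisfying every premise can still have ¬file_audit_trail true, so F(¬file_audit_trail) is not derivable.

No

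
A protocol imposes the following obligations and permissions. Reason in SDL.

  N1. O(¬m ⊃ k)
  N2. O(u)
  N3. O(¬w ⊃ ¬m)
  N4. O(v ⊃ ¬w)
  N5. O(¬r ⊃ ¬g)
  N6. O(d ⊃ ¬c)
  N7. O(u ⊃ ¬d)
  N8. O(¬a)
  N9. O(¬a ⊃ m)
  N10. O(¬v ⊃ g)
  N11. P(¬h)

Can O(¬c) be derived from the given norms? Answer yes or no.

No

Premise 6 is O(d ⊃ ¬c), but O(d) is not derivable from the premises, so it does not yield O(¬c).
No other premise forces O(¬c). An ideal world satisfying every premise can still have ¬c false, so O(¬c) is not derivable.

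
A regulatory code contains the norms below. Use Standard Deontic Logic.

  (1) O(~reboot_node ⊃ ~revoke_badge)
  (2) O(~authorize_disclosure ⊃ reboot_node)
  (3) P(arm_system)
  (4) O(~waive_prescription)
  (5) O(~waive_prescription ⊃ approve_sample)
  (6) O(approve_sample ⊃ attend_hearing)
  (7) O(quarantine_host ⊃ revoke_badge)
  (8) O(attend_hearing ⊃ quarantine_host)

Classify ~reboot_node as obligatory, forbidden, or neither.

Forbidden

Premise 4 states O(~waive_prescription) outright.
From O(~waive_prescription) and premise 5, O(~waive_prescription ⊃ approve_sample), we obtain O(approve_sample).
From O(approve_sample) and premise 6, O(approve_sample ⊃ attend_hearing), we obtain O(attend_hearing).
From O(attend_hearing) and premise 8, O(attend_hearing ⊃ quarantine_host), we obtain O(quarantine_host).
Premise 7 is O(quarantine_host ⊃ revoke_badge); since O(quarantine_host), deontic closure gives O(revoke_badge).
The contrapositive of premise 1 (O(~reboot_node ⊃ ~revoke_badge)) is O(revoke_badge ⊃ reboot_node), and O(revoke_badge) is already established, so O(reboot_node).
Premises 2, 3 do not contribute to this derivation.
Thus O(reboot_node), which is F(~reboot_node): ~reboot_node is forbidden.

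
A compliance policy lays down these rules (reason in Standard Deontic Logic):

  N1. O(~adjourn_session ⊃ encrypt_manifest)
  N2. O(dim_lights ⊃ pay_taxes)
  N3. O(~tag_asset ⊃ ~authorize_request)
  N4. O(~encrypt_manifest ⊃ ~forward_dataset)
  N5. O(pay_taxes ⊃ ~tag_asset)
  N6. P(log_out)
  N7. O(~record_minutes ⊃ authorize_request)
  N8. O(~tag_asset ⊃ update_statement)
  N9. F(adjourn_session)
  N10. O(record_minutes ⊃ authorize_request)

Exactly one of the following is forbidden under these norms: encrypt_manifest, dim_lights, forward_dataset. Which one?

By case analysis on record_minutes: premise 10 gives O(record_minutes ⊃ authorize_request) and premise 7 gives O(~record_minutes ⊃ authorize_request), so O(authorize_request) either way.
The contrapositive of premise 3 (O(~tag_asset ⊃ ~authorize_request)) is O(authorize_request ⊃ tag_asset), and O(authorize_request) is already established, so O(tag_asset).
Premise 5 is O(pay_taxes ⊃ ~tag_asset); contrapositively O(tag_asset ⊃ ~pay_taxes). Since O(tag_asset) holds, K gives O(~pay_taxes).
The contrapositive of premise 2 (O(dim_lights ⊃ pay_taxes)) is O(~pay_taxes ⊃ ~dim_lights), and O(~pay_taxes) is already established, so O(~dim_lights).
So O(~dim_lights) holds, i.e. dim_lights is forbidden. None of the other listed options is forbidden under the premises.

dim_lights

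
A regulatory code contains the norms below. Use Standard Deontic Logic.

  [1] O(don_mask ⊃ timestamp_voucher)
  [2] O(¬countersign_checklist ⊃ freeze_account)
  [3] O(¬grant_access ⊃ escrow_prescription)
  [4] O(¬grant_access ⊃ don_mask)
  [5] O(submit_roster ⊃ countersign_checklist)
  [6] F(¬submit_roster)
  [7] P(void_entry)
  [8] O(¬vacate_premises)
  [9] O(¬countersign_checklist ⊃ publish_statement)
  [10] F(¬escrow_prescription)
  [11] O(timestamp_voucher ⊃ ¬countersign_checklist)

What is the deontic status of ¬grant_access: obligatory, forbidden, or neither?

Premise 6, F(¬submit_roster), is equivalent to O(submit_roster).
With premise 5, O(submit_roster ⊃ countersign_checklist), the K-axiom yields O(countersign_checklist).
Premise 11 is O(timestamp_voucher ⊃ ¬countersign_checklist); contrapositively O(countersign_checklist ⊃ ¬timestamp_voucher). Since O(countersign_checklist) holds, K gives O(¬timestamp_voucher).
The contrapositive of premise 1 (O(don_mask ⊃ timestamp_voucher)) is O(¬timestamp_voucher ⊃ ¬don_mask), and O(¬timestamp_voucher) is already established, so O(¬don_mask).
Premise 4 is O(¬grant_access ⊃ don_mask); contrapositively O(¬don_mask ⊃ grant_access). Since O(¬don_mask) holds, K gives O(grant_access).
Premises 2, 3, 7, 8, 9, 10 do not contribute to this derivation.
Thus O(grant_access), which is F(¬grant_access): ¬grant_access is forbidden.

Forbidden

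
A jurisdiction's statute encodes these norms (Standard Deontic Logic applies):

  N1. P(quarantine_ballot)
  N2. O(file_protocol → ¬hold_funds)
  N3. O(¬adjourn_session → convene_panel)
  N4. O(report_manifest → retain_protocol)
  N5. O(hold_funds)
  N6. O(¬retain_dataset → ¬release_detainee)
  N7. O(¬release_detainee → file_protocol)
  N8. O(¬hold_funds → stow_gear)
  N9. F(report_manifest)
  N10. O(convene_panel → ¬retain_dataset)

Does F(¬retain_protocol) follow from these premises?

No

Premise 4 is O(report_manifest → retain_protocol), but O(report_manifest) is not derivable from the premises, so it does not yield O(retain_protocol).
No other premise forces O(retain_protocol). An ideal world satisfying every premise can still have ¬retain_protocol true, so F(¬retain_protocol) is not derivable.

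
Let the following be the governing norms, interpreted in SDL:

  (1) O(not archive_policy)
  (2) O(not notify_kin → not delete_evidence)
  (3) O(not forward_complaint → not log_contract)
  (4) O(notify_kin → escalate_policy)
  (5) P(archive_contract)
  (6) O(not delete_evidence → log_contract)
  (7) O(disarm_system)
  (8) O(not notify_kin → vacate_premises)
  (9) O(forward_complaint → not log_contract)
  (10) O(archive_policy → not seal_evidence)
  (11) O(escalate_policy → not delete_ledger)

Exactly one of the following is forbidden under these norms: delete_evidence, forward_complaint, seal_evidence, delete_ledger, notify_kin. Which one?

Premises 3 and 9 are O(not forward_complaint → not log_contract) and O(forward_complaint → not log_contract); every ideal world satisfies not forward_complaint or forward_complaint, so in either case not log_contract holds — hence O(not log_contract).
Premise 6, O(not delete_evidence → log_contract), contraposes to O(not log_contract → delete_evidence); with O(not log_contract) we get O(delete_evidence).
Premise 2, O(not notify_kin → not delete_evidence), contraposes to O(delete_evidence → notify_kin); with O(delete_evidence) we get O(notify_kin).
With premise 4, O(notify_kin → escalate_policy), the K-axiom yields O(escalate_policy).
With premise 11, O(escalate_policy → not delete_ledger), the K-axiom yields O(not delete_ledger).
So O(not delete_ledger) holds, i.e. delete_ledger is forbidden. None of the other listed options is forbidden under the premises.

delete_ledger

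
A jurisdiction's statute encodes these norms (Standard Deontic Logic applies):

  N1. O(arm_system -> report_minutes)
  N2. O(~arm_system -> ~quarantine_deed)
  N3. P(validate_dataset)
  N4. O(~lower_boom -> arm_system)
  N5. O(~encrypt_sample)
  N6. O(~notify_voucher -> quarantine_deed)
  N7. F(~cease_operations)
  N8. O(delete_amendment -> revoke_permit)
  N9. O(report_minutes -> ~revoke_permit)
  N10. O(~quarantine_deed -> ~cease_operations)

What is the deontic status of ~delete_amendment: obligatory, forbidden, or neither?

Obligatory

F(~cease_operations) at premise 7 means O(cease_operations).
Premise 10 is O(~quarantine_deed -> ~cease_operations); contrapositively O(cease_operations -> quarantine_deed). Since O(cease_operations) holds, K gives O(quarantine_deed).
Premise 2, O(~arm_system -> ~quarantine_deed), contraposes to O(quarantine_deed -> arm_system); with O(quarantine_deed) we get O(arm_system).
With premise 1, O(arm_system -> report_minutes), the K-axiom yields O(report_minutes).
From O(report_minutes) and premise 9, O(report_minutes -> ~revoke_permit), we obtain O(~revoke_permit).
Premise 8, O(delete_amendment -> revoke_permit), contraposes to O(~revoke_permit -> ~delete_amendment); with O(~revoke_permit) we get O(~delete_amendment).
Premises 3, 4, 5, 6 do not contribute to this derivation.
Hence ~delete_amendment is obligatory.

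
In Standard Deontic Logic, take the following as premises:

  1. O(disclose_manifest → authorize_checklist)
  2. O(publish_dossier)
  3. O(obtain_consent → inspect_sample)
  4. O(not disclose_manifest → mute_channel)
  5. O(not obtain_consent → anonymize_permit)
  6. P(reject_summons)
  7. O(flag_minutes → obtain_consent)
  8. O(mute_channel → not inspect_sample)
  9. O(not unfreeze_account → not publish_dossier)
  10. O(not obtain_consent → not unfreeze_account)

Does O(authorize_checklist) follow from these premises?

From premise 2 we have O(publish_dossier).
Premise 9 is O(not unfreeze_account → not publish_dossier); contrapositively O(publish_dossier → unfreeze_account). Since O(publish_dossier) holds, K gives O(unfreeze_account).
Premise 10 is O(not obtain_consent → not unfreeze_account); contrapositively O(unfreeze_account → obtain_consent). Since O(unfreeze_account) holds, K gives O(obtain_consent).
Applying K to premise 3 (O(obtain_consent → inspect_sample)) and O(obtain_consent) yields O(inspect_sample).
Premise 8 is O(mute_channel → not inspect_sample); contrapositively O(inspect_sample → not mute_channel). Since O(inspect_sample) holds, K gives O(not mute_channel).
The contrapositive of premise 4 (O(not disclose_manifest → mute_channel)) is O(not mute_channel → disclose_manifest), and O(not mute_channel) is already established, so O(disclose_manifest).
Premise 1 is O(disclose_manifest → authorize_checklist); since O(disclose_manifest), deontic closure gives O(authorize_checklist).
Premises 5, 6, 7 do not contribute to this derivation.
So O(authorize_checklist) follows.

Yes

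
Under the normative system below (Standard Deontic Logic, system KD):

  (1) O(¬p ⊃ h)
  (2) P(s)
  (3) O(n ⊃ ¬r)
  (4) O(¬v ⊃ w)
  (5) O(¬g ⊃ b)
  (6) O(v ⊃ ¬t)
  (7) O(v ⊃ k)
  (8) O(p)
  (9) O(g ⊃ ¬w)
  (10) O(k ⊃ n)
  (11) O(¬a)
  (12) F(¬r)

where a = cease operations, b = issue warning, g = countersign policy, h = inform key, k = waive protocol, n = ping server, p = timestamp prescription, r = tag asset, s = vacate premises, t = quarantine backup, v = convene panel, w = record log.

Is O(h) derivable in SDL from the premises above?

Premise 1 is O(¬p ⊃ h), but O(¬p) is not derivable from the premises, so it does not yield O(h).
No other premise forces O(h). An ideal world satisfying every premise can still have h false, so O(h) is not derivable.

No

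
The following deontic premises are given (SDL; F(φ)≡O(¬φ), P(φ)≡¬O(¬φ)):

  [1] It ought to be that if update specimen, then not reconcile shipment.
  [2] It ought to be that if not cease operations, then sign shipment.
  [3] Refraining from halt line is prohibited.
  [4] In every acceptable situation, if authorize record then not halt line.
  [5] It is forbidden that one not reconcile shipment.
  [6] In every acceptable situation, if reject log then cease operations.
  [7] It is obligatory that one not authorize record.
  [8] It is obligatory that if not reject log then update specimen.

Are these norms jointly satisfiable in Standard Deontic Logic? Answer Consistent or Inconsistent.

Premise 4 is O(authorize_record → ¬halt_line), but O(authorize_record) is not derivable from the premises, so it does not yield O(¬halt_line).
So O(¬halt_line) is not derivable, and the apparent clash with O(halt_line) does not arise.
A world satisfying every obligation exists (e.g. authorize_record=false, cease_operations=true, halt_line=true, reconcile_shipment=true, reject_log=true, sign_shipment=false, update_specimen=false); no atom is both obligatory and forbidden, so the set is consistent.

Consistent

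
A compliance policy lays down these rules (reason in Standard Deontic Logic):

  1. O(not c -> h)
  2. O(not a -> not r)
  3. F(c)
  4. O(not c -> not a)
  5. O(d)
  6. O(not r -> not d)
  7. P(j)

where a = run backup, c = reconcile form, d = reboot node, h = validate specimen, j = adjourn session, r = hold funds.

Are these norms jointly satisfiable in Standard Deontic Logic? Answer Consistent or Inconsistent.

Inconsistent

Premise 5 gives O(d).
Premise 6, O(not r -> not d), contraposes to O(d -> r); with O(d) we get O(r).
Premise 2, O(not a -> not r), contraposes to O(r -> a); with O(r) we get O(a).
Premise 4 is O(not c -> not a); contrapositively O(a -> c). Since O(a) holds, K gives O(c).
Yet premise 3 is F(c), i.e. O(not c).
We now have both O(c) and O(not c) — c is simultaneously obligatory and forbidden, violating the D-axiom.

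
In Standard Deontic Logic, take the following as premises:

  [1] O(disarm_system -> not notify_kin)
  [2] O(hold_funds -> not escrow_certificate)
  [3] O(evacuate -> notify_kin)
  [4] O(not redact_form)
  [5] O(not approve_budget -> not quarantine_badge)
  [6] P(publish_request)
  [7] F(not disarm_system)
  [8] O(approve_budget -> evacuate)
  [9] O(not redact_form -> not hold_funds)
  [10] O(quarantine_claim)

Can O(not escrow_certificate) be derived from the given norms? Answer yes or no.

Premise 2 is O(hold_funds -> not escrow_certificate), but O(hold_funds) is not derivable from the premises, so it does not yield O(not escrow_certificate).
No other premise forces O(not escrow_certificate). An ideal world satisfying every premise can still have not escrow_certificate false, so O(not escrow_certificate) is not derivable.

No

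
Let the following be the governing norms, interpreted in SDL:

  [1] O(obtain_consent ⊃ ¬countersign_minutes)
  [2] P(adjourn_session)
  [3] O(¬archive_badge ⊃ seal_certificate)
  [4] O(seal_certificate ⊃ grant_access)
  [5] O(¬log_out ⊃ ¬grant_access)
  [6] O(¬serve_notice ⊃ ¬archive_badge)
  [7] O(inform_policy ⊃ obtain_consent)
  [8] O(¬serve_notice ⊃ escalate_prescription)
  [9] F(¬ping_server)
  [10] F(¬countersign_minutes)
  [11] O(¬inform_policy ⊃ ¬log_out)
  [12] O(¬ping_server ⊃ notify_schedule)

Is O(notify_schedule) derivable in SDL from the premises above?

Premise 12 is O(¬ping_server ⊃ notify_schedule), but O(¬ping_server) is not derivable from the premises, so it does not yield O(notify_schedule).
No other premise forces O(notify_schedule). An ideal world satisfying every premise can still have notify_schedule false, so O(notify_schedule) is not derivable.

No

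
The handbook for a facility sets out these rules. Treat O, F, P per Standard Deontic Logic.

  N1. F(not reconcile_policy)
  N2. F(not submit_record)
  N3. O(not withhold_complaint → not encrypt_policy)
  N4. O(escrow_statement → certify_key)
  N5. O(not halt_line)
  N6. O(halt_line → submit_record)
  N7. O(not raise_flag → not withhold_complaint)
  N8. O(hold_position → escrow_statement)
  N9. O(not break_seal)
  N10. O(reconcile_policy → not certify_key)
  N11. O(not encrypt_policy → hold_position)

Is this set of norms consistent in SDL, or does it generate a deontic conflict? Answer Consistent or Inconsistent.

Consistent

Premise 6 is O(halt_line → submit_record); even if O(submit_record) held, inferring O(halt_line) would be affirming the consequent — invalid.
So O(halt_line) is not derivable, and the apparent clash with O(not halt_line) does not arise.
A world satisfying every obligation exists (e.g. break_seal=false, certify_key=false, encrypt_policy=true, escrow_statement=false, halt_line=false, hold_position=false, raise_flag=true, reconcile_policy=true, submit_record=true, withhold_complaint=true); no atom is both obligatory and forbidden, so the set is consistent.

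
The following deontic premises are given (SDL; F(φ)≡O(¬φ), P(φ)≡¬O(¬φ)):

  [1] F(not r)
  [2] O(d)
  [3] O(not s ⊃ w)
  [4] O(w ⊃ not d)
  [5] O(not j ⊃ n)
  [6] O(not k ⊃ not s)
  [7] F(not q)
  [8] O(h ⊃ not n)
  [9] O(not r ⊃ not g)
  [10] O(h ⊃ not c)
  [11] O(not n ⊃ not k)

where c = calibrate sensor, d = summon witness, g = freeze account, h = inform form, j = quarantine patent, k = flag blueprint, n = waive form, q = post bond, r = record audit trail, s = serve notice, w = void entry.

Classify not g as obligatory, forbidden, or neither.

Neither

Premise 9 is O(not r ⊃ not g), but O(not r) is not derivable from the premises, so it does not yield O(not g).
No premise or chain of K-axiom applications forces O(not g), and none forces O(g). So not g is neither obligatory nor forbidden under these norms.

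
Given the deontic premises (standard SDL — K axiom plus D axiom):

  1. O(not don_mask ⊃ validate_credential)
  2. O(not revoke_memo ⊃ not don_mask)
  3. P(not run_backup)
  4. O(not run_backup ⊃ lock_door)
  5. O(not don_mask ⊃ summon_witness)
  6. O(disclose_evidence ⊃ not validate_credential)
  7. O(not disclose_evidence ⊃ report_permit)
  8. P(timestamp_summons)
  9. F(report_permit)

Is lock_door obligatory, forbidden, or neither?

Premise 4 is O(not run_backup ⊃ lock_door), but O(not run_backup) is not derivable from the premises (the permission P(not run_backup) asserts only not O(run_backup), not O(not run_backup)), so it does not yield O(lock_door).
No premise or chain of K-axiom applications forces O(lock_door), and none forces O(not lock_door). So lock_door is neither obligatory nor forbidden under these norms.

Neither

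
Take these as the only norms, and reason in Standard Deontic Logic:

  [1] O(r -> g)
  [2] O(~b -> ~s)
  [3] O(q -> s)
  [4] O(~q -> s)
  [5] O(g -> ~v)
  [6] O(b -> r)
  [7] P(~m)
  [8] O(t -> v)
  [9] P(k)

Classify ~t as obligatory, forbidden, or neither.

Premises 4 and 3 are O(~q -> s) and O(q -> s); every ideal world satisfies ~q or q, so in either case s holds — hence O(s).
Premise 2 is O(~b -> ~s); contrapositively O(s -> b). Since O(s) holds, K gives O(b).
Premise 6 is O(b -> r); since O(b), deontic closure gives O(r).
With premise 1, O(r -> g), the K-axiom yields O(g).
From O(g) and premise 5, O(g -> ~v), we obtain O(~v).
Premise 8, O(t -> v), contraposes to O(~v -> ~t); with O(~v) we get O(~t).
Premises 7, 9 do not contribute to this derivation.
Hence ~t is obligatory.

Obligatory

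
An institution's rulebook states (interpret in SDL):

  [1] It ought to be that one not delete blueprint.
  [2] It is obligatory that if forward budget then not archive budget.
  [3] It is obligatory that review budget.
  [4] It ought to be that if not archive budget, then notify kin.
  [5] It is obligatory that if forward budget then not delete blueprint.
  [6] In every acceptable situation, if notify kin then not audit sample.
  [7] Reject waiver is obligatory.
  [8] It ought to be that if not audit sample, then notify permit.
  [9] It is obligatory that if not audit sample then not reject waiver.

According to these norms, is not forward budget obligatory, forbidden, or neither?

Premise 7 states O(reject_waiver) outright.
Premise 9, O(¬audit_sample → ¬reject_waiver), contraposes to O(reject_waiver → audit_sample); with O(reject_waiver) we get O(audit_sample).
Premise 6 is O(notify_kin → ¬audit_sample); contrapositively O(audit_sample → ¬notify_kin). Since O(audit_sample) holds, K gives O(¬notify_kin).
Premise 4, O(¬archive_budget → notify_kin), contraposes to O(¬notify_kin → archive_budget); with O(¬notify_kin) we get O(archive_budget).
Premise 2 is O(forward_budget → ¬archive_budget); contrapositively O(archive_budget → ¬forward_budget). Since O(archive_budget) holds, K gives O(¬forward_budget).
Premises 1, 3, 5, 8 do not contribute to this derivation.
Hence ¬forward_budget is obligatory.

Obligatory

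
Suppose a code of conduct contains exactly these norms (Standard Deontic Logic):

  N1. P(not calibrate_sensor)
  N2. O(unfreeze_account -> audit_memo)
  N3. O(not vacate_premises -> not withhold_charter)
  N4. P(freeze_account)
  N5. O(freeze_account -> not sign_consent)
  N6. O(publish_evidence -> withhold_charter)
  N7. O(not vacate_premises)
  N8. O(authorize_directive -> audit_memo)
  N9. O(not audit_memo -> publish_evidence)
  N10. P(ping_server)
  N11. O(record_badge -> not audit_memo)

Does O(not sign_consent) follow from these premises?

No

Premise 5 is O(freeze_account -> not sign_consent), but O(freeze_account) is not derivable from the premises (the permission P(freeze_account) asserts only not O(not freeze_account), not O(freeze_account)), so it does not yield O(not sign_consent).
No other premise forces O(not sign_consent). An ideal world satisfying every premise can still have not sign_consent false, so O(not sign_consent) is not derivable.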